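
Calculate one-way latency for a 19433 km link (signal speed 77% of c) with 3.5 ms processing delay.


Speed = 0.77 * 3e5 km/s = 231000 km/s
Propagation delay = 19433 / 231000 = 0.0841 s = 84.1255 ms
Processing delay = 3.5 ms
Total one-way latency = 87.6255 ms


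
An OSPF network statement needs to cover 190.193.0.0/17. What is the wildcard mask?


Subnet mask: 255.255.128.0
Wildcard = 255.255.255.255 - subnet mask
255 - 255 = 0
255 - 255 = 0
255 - 128 = 127
255 - 0 = 255
Wildcard: 0.0.127.255


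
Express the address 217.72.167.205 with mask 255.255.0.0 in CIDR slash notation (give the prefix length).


Binary: 11111111.11111111.00000000.00000000
Count leading 1s
Prefix: /16


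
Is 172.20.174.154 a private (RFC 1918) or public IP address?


RFC 1918 private ranges:
  10.0.0.0/8 (10.0.0.0 - 10.255.255.255)
  172.16.0.0/12 (172.16.0.0 - 172.31.255.255)
  192.168.0.0/16 (192.168.0.0 - 192.168.255.255)
Private (in 172.16.0.0/12)


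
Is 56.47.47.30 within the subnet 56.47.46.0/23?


Subnet network: 56.47.46.0
Test IP AND mask: 56.47.46.0
Yes, 56.47.47.30 is in 56.47.46.0/23


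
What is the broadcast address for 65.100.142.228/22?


Network: 65.100.140.0/22
Host bits = 10
Set all host bits to 1:
Broadcast: 65.100.143.255


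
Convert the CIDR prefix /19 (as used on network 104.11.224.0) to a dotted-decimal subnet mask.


/19 means 19 network bits, 13 host bits
Binary: 11111111111111111110000000000000
Mask: 255.255.224.0


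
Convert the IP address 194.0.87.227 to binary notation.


194 = 11000010
0 = 00000000
87 = 01010111
227 = 11100011
Binary: 11000010.00000000.01010111.11100011


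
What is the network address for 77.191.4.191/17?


IP:   01001101.10111111.00000100.10111111
Mask: 11111111.11111111.10000000.00000000
AND operation:
Net:  01001101.10111111.00000000.00000000
Network: 77.191.0.0/17


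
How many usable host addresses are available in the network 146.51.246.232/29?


Host bits = 32 - 29 = 3
Total addresses = 2^3 = 8
Usable = total - 2 (network and broadcast)
Usable hosts: 6


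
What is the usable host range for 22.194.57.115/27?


Network: 22.194.57.96
Broadcast: 22.194.57.127
First usable = network + 1
Last usable = broadcast - 1
Range: 22.194.57.97 to 22.194.57.126


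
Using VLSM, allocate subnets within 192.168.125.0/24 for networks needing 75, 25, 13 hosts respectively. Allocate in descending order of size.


75 hosts -> /25 (126 usable): 192.168.125.0/25
25 hosts -> /27 (30 usable): 192.168.125.128/27
13 hosts -> /28 (14 usable): 192.168.125.160/28
Allocation: 192.168.125.0/25 (75 hosts, 126 usable); 192.168.125.128/27 (25 hosts, 30 usable); 192.168.125.160/28 (13 hosts, 14 usable)


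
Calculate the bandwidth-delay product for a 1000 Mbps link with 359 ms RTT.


BDP = bandwidth * RTT
= 1000 Mbps * 359 ms
= 1000 * 1e6 * 359 / 1000 bits
= 359000000 bits
= 44875000 bytes
= 43823.2422 KB
BDP = 359000000 bits (44875000 bytes)


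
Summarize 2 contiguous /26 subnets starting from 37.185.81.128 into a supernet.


Original prefix: /26
Number of subnets: 2 = 2^1
New prefix = 26 - 1 = 25
Supernet: 37.185.81.128/25


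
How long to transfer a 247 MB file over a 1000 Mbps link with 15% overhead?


Effective throughput = 1000 * (1 - 15/100) = 850 Mbps
File size in Mb = 247 * 8 = 1976 Mb
Time = 1976 / 850
Time = 2.3247 seconds


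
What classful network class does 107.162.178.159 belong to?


First octet: 107
Binary: 01101011
0xxxxxxx -> Class A (1-126)
Class A, default mask 255.0.0.0 (/8)


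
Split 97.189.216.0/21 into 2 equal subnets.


New prefix = 21 + 1 = 22
Each subnet has 1024 addresses
  97.189.216.0/22
  97.189.220.0/22
Subnets: 97.189.216.0/22, 97.189.220.0/22


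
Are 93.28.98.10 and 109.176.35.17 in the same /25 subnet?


Mask: 255.255.255.128
93.28.98.10 AND mask = 93.28.98.0
109.176.35.17 AND mask = 109.176.35.0
No, different subnets (93.28.98.0 vs 109.176.35.0)


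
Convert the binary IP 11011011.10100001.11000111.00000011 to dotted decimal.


11011011 = 219
10100001 = 161
11000111 = 199
00000011 = 3
IP: 219.161.199.3


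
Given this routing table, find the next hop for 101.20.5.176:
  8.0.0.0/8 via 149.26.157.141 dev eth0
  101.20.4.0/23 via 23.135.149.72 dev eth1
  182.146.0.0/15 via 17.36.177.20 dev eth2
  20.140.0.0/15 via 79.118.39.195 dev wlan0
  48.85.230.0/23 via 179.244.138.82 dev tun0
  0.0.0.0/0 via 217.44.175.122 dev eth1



Longest prefix match for 101.20.5.176:
  /8 8.0.0.0: no
  /23 101.20.4.0: MATCH
  /15 182.146.0.0: no
  /15 20.140.0.0: no
  /23 48.85.230.0: no
  /0 0.0.0.0: MATCH
Selected: next-hop 23.135.149.72 via eth1 (matched /23)


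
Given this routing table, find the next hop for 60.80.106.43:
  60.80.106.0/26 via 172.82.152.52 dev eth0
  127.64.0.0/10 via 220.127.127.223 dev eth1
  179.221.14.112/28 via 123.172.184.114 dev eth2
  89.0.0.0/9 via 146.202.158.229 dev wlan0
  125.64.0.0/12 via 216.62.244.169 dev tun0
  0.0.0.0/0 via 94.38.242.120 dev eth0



Longest prefix match for 60.80.106.43:
  /26 60.80.106.0: MATCH
  /10 127.64.0.0: no
  /28 179.221.14.112: no
  /9 89.0.0.0: no
  /12 125.64.0.0: no
  /0 0.0.0.0: MATCH
Selected: next-hop 172.82.152.52 via eth0 (matched /26)


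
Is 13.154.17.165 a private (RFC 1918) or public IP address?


RFC 1918 private ranges:
  10.0.0.0/8 (10.0.0.0 - 10.255.255.255)
  172.16.0.0/12 (172.16.0.0 - 172.31.255.255)
  192.168.0.0/16 (192.168.0.0 - 192.168.255.255)
Public (not in any RFC 1918 range)


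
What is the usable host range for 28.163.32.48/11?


Network: 28.160.0.0
Broadcast: 28.191.255.255
First usable = network + 1
Last usable = broadcast - 1
Range: 28.160.0.1 to 28.191.255.254


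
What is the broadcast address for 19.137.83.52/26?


Network: 19.137.83.0/26
Host bits = 6
Set all host bits to 1:
Broadcast: 19.137.83.63


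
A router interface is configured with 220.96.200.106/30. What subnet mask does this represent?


/30 means 30 network bits, 2 host bits
Binary: 11111111111111111111111111111100
Mask: 255.255.255.252


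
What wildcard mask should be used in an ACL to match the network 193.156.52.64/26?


Subnet mask: 255.255.255.192
Wildcard = 255.255.255.255 - subnet mask
255 - 255 = 0
255 - 255 = 0
255 - 255 = 0
255 - 192 = 63
Wildcard: 0.0.0.63


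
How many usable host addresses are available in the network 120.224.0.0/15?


Host bits = 32 - 15 = 17
Total addresses = 2^17 = 131072
Usable = total - 2 (network and broadcast)
Usable hosts: 131070


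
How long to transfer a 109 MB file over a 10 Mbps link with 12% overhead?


Effective throughput = 10 * (1 - 12/100) = 8.8 Mbps
File size in Mb = 109 * 8 = 872 Mb
Time = 872 / 8.8
Time = 99.0909 seconds


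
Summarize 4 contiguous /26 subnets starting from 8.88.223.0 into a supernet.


Original prefix: /26
Number of subnets: 4 = 2^2
New prefix = 26 - 2 = 24
Supernet: 8.88.223.0/24


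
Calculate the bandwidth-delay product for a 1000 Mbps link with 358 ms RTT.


BDP = bandwidth * RTT
= 1000 Mbps * 358 ms
= 1000 * 1e6 * 358 / 1000 bits
= 358000000 bits
= 44750000 bytes
= 43701.1719 KB
BDP = 358000000 bits (44750000 bytes)


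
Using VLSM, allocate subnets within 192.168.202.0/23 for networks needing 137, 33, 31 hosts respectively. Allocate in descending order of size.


137 hosts -> /24 (254 usable): 192.168.202.0/24
33 hosts -> /26 (62 usable): 192.168.203.0/26
31 hosts -> /26 (62 usable): 192.168.203.64/26
Allocation: 192.168.202.0/24 (137 hosts, 254 usable); 192.168.203.0/26 (33 hosts, 62 usable); 192.168.203.64/26 (31 hosts, 62 usable)


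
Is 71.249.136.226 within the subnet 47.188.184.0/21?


Subnet network: 47.188.184.0
Test IP AND mask: 71.249.136.0
No, 71.249.136.226 is not in 47.188.184.0/21


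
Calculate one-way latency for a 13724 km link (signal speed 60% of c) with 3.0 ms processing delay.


Speed = 0.6 * 3e5 km/s = 180000 km/s
Propagation delay = 13724 / 180000 = 0.0762 s = 76.2444 ms
Processing delay = 3.0 ms
Total one-way latency = 79.2444 ms


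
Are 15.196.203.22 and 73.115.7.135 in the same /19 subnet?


Mask: 255.255.224.0
15.196.203.22 AND mask = 15.196.192.0
73.115.7.135 AND mask = 73.115.0.0
No, different subnets (15.196.192.0 vs 73.115.0.0)


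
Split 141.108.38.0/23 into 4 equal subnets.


New prefix = 23 + 2 = 25
Each subnet has 128 addresses
  141.108.38.0/25
  141.108.38.128/25
  141.108.39.0/25
  141.108.39.128/25
Subnets: 141.108.38.0/25, 141.108.38.128/25, 141.108.39.0/25, 141.108.39.128/25


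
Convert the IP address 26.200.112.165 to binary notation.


26 = 00011010
200 = 11001000
112 = 01110000
165 = 10100101
Binary: 00011010.11001000.01110000.10100101


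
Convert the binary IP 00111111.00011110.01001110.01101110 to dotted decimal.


00111111 = 63
00011110 = 30
01001110 = 78
01101110 = 110
IP: 63.30.78.110


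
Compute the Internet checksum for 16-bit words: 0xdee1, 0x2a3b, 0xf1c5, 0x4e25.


Sum all words (with carry folding):
+ 0xdee1 = 0xdee1
+ 0x2a3b = 0x091d
+ 0xf1c5 = 0xfae2
+ 0x4e25 = 0x4908
One's complement: ~0x4908
Checksum = 0xb6f7


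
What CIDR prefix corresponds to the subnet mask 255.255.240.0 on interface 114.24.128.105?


Binary: 11111111.11111111.11110000.00000000
Count leading 1s
Prefix: /20


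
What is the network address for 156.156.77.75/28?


IP:   10011100.10011100.01001101.01001011
Mask: 11111111.11111111.11111111.11110000
AND operation:
Net:  10011100.10011100.01001101.01000000
Network: 156.156.77.64/28


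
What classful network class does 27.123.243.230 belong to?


First octet: 27
Binary: 00011011
0xxxxxxx -> Class A (1-126)
Class A, default mask 255.0.0.0 (/8)


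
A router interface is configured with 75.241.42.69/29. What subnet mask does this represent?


/29 means 29 network bits, 3 host bits
Binary: 11111111111111111111111111111000
Mask: 255.255.255.248


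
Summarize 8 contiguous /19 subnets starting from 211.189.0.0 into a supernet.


Original prefix: /19
Number of subnets: 8 = 2^3
New prefix = 19 - 3 = 16
Supernet: 211.189.0.0/16


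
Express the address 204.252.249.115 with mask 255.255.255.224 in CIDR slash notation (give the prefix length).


Binary: 11111111.11111111.11111111.11100000
Count leading 1s
Prefix: /27


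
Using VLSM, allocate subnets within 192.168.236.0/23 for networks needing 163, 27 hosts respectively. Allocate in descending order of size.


163 hosts -> /24 (254 usable): 192.168.236.0/24
27 hosts -> /27 (30 usable): 192.168.237.0/27
Allocation: 192.168.236.0/24 (163 hosts, 254 usable); 192.168.237.0/27 (27 hosts, 30 usable)


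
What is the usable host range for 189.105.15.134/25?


Network: 189.105.15.128
Broadcast: 189.105.15.255
First usable = network + 1
Last usable = broadcast - 1
Range: 189.105.15.129 to 189.105.15.254


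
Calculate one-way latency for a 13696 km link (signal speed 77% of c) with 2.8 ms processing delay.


Speed = 0.77 * 3e5 km/s = 231000 km/s
Propagation delay = 13696 / 231000 = 0.0593 s = 59.29 ms
Processing delay = 2.8 ms
Total one-way latency = 62.09 ms


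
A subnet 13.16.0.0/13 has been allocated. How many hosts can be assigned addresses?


Host bits = 32 - 13 = 19
Total addresses = 2^19 = 524288
Usable = total - 2 (network and broadcast)
Usable hosts: 524286


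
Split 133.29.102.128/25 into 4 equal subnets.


New prefix = 25 + 2 = 27
Each subnet has 32 addresses
  133.29.102.128/27
  133.29.102.160/27
  133.29.102.192/27
  133.29.102.224/27
Subnets: 133.29.102.128/27, 133.29.102.160/27, 133.29.102.192/27, 133.29.102.224/27


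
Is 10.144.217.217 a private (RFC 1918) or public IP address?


RFC 1918 private ranges:
  10.0.0.0/8 (10.0.0.0 - 10.255.255.255)
  172.16.0.0/12 (172.16.0.0 - 172.31.255.255)
  192.168.0.0/16 (192.168.0.0 - 192.168.255.255)
Private (in 10.0.0.0/8)


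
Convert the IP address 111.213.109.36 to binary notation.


111 = 01101111
213 = 11010101
109 = 01101101
36 = 00100100
Binary: 01101111.11010101.01101101.00100100


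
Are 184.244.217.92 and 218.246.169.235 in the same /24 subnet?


Mask: 255.255.255.0
184.244.217.92 AND mask = 184.244.217.0
218.246.169.235 AND mask = 218.246.169.0
No, different subnets (184.244.217.0 vs 218.246.169.0)


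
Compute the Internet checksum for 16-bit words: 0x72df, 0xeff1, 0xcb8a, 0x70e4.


Sum all words (with carry folding):
+ 0x72df = 0x72df
+ 0xeff1 = 0x62d1
+ 0xcb8a = 0x2e5c
+ 0x70e4 = 0x9f40
One's complement: ~0x9f40
Checksum = 0x60bf


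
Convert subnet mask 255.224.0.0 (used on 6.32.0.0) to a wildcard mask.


Subnet mask: 255.224.0.0
Wildcard = 255.255.255.255 - subnet mask
255 - 255 = 0
255 - 224 = 31
255 - 0 = 255
255 - 0 = 255
Wildcard: 0.31.255.255


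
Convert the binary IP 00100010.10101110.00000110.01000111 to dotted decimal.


00100010 = 34
10101110 = 174
00000110 = 6
01000111 = 71
IP: 34.174.6.71


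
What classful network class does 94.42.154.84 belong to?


First octet: 94
Binary: 01011110
0xxxxxxx -> Class A (1-126)
Class A, default mask 255.0.0.0 (/8)


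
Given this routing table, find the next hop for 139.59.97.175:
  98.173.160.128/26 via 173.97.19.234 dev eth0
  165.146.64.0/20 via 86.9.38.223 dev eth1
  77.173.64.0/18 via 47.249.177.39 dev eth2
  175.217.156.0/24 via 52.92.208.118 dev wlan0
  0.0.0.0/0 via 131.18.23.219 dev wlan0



Longest prefix match for 139.59.97.175:
  /26 98.173.160.128: no
  /20 165.146.64.0: no
  /18 77.173.64.0: no
  /24 175.217.156.0: no
  /0 0.0.0.0: MATCH
Selected: next-hop 131.18.23.219 via wlan0 (matched /0)


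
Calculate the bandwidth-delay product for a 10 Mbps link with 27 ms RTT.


BDP = bandwidth * RTT
= 10 Mbps * 27 ms
= 10 * 1e6 * 27 / 1000 bits
= 270000 bits
= 33750 bytes
= 32.959 KB
BDP = 270000 bits (33750 bytes)


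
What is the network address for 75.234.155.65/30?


IP:   01001011.11101010.10011011.01000001
Mask: 11111111.11111111.11111111.11111100
AND operation:
Net:  01001011.11101010.10011011.01000000
Network: 75.234.155.64/30


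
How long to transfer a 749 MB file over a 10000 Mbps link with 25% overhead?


Effective throughput = 10000 * (1 - 25/100) = 7500 Mbps
File size in Mb = 749 * 8 = 5992 Mb
Time = 5992 / 7500
Time = 0.7989 seconds


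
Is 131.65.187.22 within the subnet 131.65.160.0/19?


Subnet network: 131.65.160.0
Test IP AND mask: 131.65.160.0
Yes, 131.65.187.22 is in 131.65.160.0/19


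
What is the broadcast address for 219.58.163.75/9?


Network: 219.0.0.0/9
Host bits = 23
Set all host bits to 1:
Broadcast: 219.127.255.255


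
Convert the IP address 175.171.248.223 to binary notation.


175 = 10101111
171 = 10101011
248 = 11111000
223 = 11011111
Binary: 10101111.10101011.11111000.11011111


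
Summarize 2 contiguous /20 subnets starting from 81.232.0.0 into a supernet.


Original prefix: /20
Number of subnets: 2 = 2^1
New prefix = 20 - 1 = 19
Supernet: 81.232.0.0/19


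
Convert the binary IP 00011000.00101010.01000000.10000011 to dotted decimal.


00011000 = 24
00101010 = 42
01000000 = 64
10000011 = 131
IP: 24.42.64.131


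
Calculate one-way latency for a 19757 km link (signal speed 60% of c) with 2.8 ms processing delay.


Speed = 0.6 * 3e5 km/s = 180000 km/s
Propagation delay = 19757 / 180000 = 0.1098 s = 109.7611 ms
Processing delay = 2.8 ms
Total one-way latency = 112.5611 ms


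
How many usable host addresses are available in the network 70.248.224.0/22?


Host bits = 32 - 22 = 10
Total addresses = 2^10 = 1024
Usable = total - 2 (network and broadcast)
Usable hosts: 1022


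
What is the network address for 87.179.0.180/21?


IP:   01010111.10110011.00000000.10110100
Mask: 11111111.11111111.11111000.00000000
AND operation:
Net:  01010111.10110011.00000000.00000000
Network: 87.179.0.0/21


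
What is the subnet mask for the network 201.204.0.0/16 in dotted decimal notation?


/16 means 16 network bits, 16 host bits
Binary: 11111111111111110000000000000000
Mask: 255.255.0.0


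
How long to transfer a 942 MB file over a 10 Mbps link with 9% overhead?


Effective throughput = 10 * (1 - 9/100) = 9.1 Mbps
File size in Mb = 942 * 8 = 7536 Mb
Time = 7536 / 9.1
Time = 828.1319 seconds


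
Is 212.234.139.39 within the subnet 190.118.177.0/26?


Subnet network: 190.118.177.0
Test IP AND mask: 212.234.139.0
No, 212.234.139.39 is not in 190.118.177.0/26


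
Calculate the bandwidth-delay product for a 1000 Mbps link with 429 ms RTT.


BDP = bandwidth * RTT
= 1000 Mbps * 429 ms
= 1000 * 1e6 * 429 / 1000 bits
= 429000000 bits
= 53625000 bytes
= 52368.1641 KB
BDP = 429000000 bits (53625000 bytes)


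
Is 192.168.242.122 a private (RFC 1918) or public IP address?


RFC 1918 private ranges:
  10.0.0.0/8 (10.0.0.0 - 10.255.255.255)
  172.16.0.0/12 (172.16.0.0 - 172.31.255.255)
  192.168.0.0/16 (192.168.0.0 - 192.168.255.255)
Private (in 192.168.0.0/16)


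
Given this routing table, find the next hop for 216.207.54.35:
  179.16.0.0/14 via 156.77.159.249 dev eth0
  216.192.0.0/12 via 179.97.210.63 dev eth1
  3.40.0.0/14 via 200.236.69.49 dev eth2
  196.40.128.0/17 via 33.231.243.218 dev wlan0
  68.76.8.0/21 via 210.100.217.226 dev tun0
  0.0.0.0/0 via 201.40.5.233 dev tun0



Longest prefix match for 216.207.54.35:
  /14 179.16.0.0: no
  /12 216.192.0.0: MATCH
  /14 3.40.0.0: no
  /17 196.40.128.0: no
  /21 68.76.8.0: no
  /0 0.0.0.0: MATCH
Selected: next-hop 179.97.210.63 via eth1 (matched /12)


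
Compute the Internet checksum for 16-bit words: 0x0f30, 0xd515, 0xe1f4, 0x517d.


Sum all words (with carry folding):
+ 0x0f30 = 0x0f30
+ 0xd515 = 0xe445
+ 0xe1f4 = 0xc63a
+ 0x517d = 0x17b8
One's complement: ~0x17b8
Checksum = 0xe847


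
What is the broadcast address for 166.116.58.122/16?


Network: 166.116.0.0/16
Host bits = 16
Set all host bits to 1:
Broadcast: 166.116.255.255


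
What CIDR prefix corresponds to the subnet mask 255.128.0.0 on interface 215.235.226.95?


Binary: 11111111.10000000.00000000.00000000
Count leading 1s
Prefix: /9


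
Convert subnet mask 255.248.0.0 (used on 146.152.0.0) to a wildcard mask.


Subnet mask: 255.248.0.0
Wildcard = 255.255.255.255 - subnet mask
255 - 255 = 0
255 - 248 = 7
255 - 0 = 255
255 - 0 = 255
Wildcard: 0.7.255.255


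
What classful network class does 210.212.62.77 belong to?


First octet: 210
Binary: 11010010
110xxxxx -> Class C (192-223)
Class C, default mask 255.255.255.0 (/24)


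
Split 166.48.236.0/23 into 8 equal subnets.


New prefix = 23 + 3 = 26
Each subnet has 64 addresses
  166.48.236.0/26
  166.48.236.64/26
  166.48.236.128/26
  166.48.236.192/26
  166.48.237.0/26
  166.48.237.64/26
  166.48.237.128/26
  166.48.237.192/26
Subnets: 166.48.236.0/26, 166.48.236.64/26, 166.48.236.128/26, 166.48.236.192/26, 166.48.237.0/26, 166.48.237.64/26, 166.48.237.128/26, 166.48.237.192/26


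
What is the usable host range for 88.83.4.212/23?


Network: 88.83.4.0
Broadcast: 88.83.5.255
First usable = network + 1
Last usable = broadcast - 1
Range: 88.83.4.1 to 88.83.5.254


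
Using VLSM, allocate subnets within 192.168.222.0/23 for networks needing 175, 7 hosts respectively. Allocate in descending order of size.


175 hosts -> /24 (254 usable): 192.168.222.0/24
7 hosts -> /28 (14 usable): 192.168.223.0/28
Allocation: 192.168.222.0/24 (175 hosts, 254 usable); 192.168.223.0/28 (7 hosts, 14 usable)


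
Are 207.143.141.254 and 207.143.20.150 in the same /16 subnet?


Mask: 255.255.0.0
207.143.141.254 AND mask = 207.143.0.0
207.143.20.150 AND mask = 207.143.0.0
Yes, same subnet (207.143.0.0)


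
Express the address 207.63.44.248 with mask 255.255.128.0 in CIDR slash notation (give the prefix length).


Binary: 11111111.11111111.10000000.00000000
Count leading 1s
Prefix: /17


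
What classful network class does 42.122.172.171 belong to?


First octet: 42
Binary: 00101010
0xxxxxxx -> Class A (1-126)
Class A, default mask 255.0.0.0 (/8)


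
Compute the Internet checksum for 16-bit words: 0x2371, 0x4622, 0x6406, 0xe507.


Sum all words (with carry folding):
+ 0x2371 = 0x2371
+ 0x4622 = 0x6993
+ 0x6406 = 0xcd99
+ 0xe507 = 0xb2a1
One's complement: ~0xb2a1
Checksum = 0x4d5e


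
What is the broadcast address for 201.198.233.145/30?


Network: 201.198.233.144/30
Host bits = 2
Set all host bits to 1:
Broadcast: 201.198.233.147


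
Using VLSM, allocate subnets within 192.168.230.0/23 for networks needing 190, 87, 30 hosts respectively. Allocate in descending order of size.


190 hosts -> /24 (254 usable): 192.168.230.0/24
87 hosts -> /25 (126 usable): 192.168.231.0/25
30 hosts -> /27 (30 usable): 192.168.231.128/27
Allocation: 192.168.230.0/24 (190 hosts, 254 usable); 192.168.231.0/25 (87 hosts, 126 usable); 192.168.231.128/27 (30 hosts, 30 usable)


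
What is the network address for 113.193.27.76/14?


IP:   01110001.11000001.00011011.01001100
Mask: 11111111.11111100.00000000.00000000
AND operation:
Net:  01110001.11000000.00000000.00000000
Network: 113.192.0.0/14


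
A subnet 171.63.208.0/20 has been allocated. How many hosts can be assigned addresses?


Host bits = 32 - 20 = 12
Total addresses = 2^12 = 4096
Usable = total - 2 (network and broadcast)
Usable hosts: 4094


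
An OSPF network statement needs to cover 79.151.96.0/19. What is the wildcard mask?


Subnet mask: 255.255.224.0
Wildcard = 255.255.255.255 - subnet mask
255 - 255 = 0
255 - 255 = 0
255 - 224 = 31
255 - 0 = 255
Wildcard: 0.0.31.255


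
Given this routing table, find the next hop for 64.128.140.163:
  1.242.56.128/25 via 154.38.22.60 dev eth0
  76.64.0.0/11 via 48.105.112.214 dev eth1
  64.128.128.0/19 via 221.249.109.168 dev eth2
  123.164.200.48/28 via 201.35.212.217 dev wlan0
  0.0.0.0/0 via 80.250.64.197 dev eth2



Longest prefix match for 64.128.140.163:
  /25 1.242.56.128: no
  /11 76.64.0.0: no
  /19 64.128.128.0: MATCH
  /28 123.164.200.48: no
  /0 0.0.0.0: MATCH
Selected: next-hop 221.249.109.168 via eth2 (matched /19)


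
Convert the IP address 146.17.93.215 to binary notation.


146 = 10010010
17 = 00010001
93 = 01011101
215 = 11010111
Binary: 10010010.00010001.01011101.11010111


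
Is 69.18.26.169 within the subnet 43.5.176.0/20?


Subnet network: 43.5.176.0
Test IP AND mask: 69.18.16.0
No, 69.18.26.169 is not in 43.5.176.0/20


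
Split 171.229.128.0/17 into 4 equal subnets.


New prefix = 17 + 2 = 19
Each subnet has 8192 addresses
  171.229.128.0/19
  171.229.160.0/19
  171.229.192.0/19
  171.229.224.0/19
Subnets: 171.229.128.0/19, 171.229.160.0/19, 171.229.192.0/19, 171.229.224.0/19


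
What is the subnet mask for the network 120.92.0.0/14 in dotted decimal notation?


/14 means 14 network bits, 18 host bits
Binary: 11111111111111000000000000000000
Mask: 255.252.0.0


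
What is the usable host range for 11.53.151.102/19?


Network: 11.53.128.0
Broadcast: 11.53.159.255
First usable = network + 1
Last usable = broadcast - 1
Range: 11.53.128.1 to 11.53.159.254


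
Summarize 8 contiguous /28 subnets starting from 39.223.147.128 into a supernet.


Original prefix: /28
Number of subnets: 8 = 2^3
New prefix = 28 - 3 = 25
Supernet: 39.223.147.128/25


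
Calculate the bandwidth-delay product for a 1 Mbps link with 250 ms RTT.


BDP = bandwidth * RTT
= 1 Mbps * 250 ms
= 1 * 1e6 * 250 / 1000 bits
= 250000 bits
= 31250 bytes
= 30.5176 KB
BDP = 250000 bits (31250 bytes)


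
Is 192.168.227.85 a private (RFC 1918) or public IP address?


RFC 1918 private ranges:
  10.0.0.0/8 (10.0.0.0 - 10.255.255.255)
  172.16.0.0/12 (172.16.0.0 - 172.31.255.255)
  192.168.0.0/16 (192.168.0.0 - 192.168.255.255)
Private (in 192.168.0.0/16)


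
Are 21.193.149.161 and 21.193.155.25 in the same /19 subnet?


Mask: 255.255.224.0
21.193.149.161 AND mask = 21.193.128.0
21.193.155.25 AND mask = 21.193.128.0
Yes, same subnet (21.193.128.0)


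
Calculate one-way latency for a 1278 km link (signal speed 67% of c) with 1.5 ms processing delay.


Speed = 0.67 * 3e5 km/s = 201000 km/s
Propagation delay = 1278 / 201000 = 0.0064 s = 6.3582 ms
Processing delay = 1.5 ms
Total one-way latency = 7.8582 ms


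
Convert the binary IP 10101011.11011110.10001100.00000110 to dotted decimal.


10101011 = 171
11011110 = 222
10001100 = 140
00000110 = 6
IP: 171.222.140.6


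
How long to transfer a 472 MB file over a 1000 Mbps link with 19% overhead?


Effective throughput = 1000 * (1 - 19/100) = 810 Mbps
File size in Mb = 472 * 8 = 3776 Mb
Time = 3776 / 810
Time = 4.6617 seconds


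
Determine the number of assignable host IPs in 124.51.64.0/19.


Host bits = 32 - 19 = 13
Total addresses = 2^13 = 8192
Usable = total - 2 (network and broadcast)
Usable hosts: 8190


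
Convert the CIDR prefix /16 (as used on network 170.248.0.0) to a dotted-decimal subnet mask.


/16 means 16 network bits, 16 host bits
Binary: 11111111111111110000000000000000
Mask: 255.255.0.0


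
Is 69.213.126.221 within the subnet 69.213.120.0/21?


Subnet network: 69.213.120.0
Test IP AND mask: 69.213.120.0
Yes, 69.213.126.221 is in 69.213.120.0/21


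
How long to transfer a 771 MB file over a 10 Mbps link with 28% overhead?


Effective throughput = 10 * (1 - 28/100) = 7.2 Mbps
File size in Mb = 771 * 8 = 6168 Mb
Time = 6168 / 7.2
Time = 856.6667 seconds


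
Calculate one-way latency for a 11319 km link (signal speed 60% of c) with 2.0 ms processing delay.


Speed = 0.6 * 3e5 km/s = 180000 km/s
Propagation delay = 11319 / 180000 = 0.0629 s = 62.8833 ms
Processing delay = 2.0 ms
Total one-way latency = 64.8833 ms


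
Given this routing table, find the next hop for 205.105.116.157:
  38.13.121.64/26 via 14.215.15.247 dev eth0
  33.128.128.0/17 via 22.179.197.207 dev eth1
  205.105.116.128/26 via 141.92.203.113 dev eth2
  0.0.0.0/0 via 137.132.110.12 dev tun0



Longest prefix match for 205.105.116.157:
  /26 38.13.121.64: no
  /17 33.128.128.0: no
  /26 205.105.116.128: MATCH
  /0 0.0.0.0: MATCH
Selected: next-hop 141.92.203.113 via eth2 (matched /26)


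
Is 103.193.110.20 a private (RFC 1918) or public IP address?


RFC 1918 private ranges:
  10.0.0.0/8 (10.0.0.0 - 10.255.255.255)
  172.16.0.0/12 (172.16.0.0 - 172.31.255.255)
  192.168.0.0/16 (192.168.0.0 - 192.168.255.255)
Public (not in any RFC 1918 range)


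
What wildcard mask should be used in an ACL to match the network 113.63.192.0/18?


Subnet mask: 255.255.192.0
Wildcard = 255.255.255.255 - subnet mask
255 - 255 = 0
255 - 255 = 0
255 - 192 = 63
255 - 0 = 255
Wildcard: 0.0.63.255


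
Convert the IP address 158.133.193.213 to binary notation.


158 = 10011110
133 = 10000101
193 = 11000001
213 = 11010101
Binary: 10011110.10000101.11000001.11010101


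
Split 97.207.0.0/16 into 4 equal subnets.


New prefix = 16 + 2 = 18
Each subnet has 16384 addresses
  97.207.0.0/18
  97.207.64.0/18
  97.207.128.0/18
  97.207.192.0/18
Subnets: 97.207.0.0/18, 97.207.64.0/18, 97.207.128.0/18, 97.207.192.0/18


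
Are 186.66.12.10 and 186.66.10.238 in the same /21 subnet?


Mask: 255.255.248.0
186.66.12.10 AND mask = 186.66.8.0
186.66.10.238 AND mask = 186.66.8.0
Yes, same subnet (186.66.8.0)


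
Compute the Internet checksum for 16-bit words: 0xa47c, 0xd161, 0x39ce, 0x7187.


Sum all words (with carry folding):
+ 0xa47c = 0xa47c
+ 0xd161 = 0x75de
+ 0x39ce = 0xafac
+ 0x7187 = 0x2134
One's complement: ~0x2134
Checksum = 0xdecb


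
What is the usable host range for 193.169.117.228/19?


Network: 193.169.96.0
Broadcast: 193.169.127.255
First usable = network + 1
Last usable = broadcast - 1
Range: 193.169.96.1 to 193.169.127.254


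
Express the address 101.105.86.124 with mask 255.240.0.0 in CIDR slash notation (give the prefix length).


Binary: 11111111.11110000.00000000.00000000
Count leading 1s
Prefix: /12


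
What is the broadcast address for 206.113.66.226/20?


Network: 206.113.64.0/20
Host bits = 12
Set all host bits to 1:
Broadcast: 206.113.79.255


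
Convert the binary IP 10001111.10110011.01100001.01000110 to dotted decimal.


10001111 = 143
10110011 = 179
01100001 = 97
01000110 = 70
IP: 143.179.97.70


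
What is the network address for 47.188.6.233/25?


IP:   00101111.10111100.00000110.11101001
Mask: 11111111.11111111.11111111.10000000
AND operation:
Net:  00101111.10111100.00000110.10000000
Network: 47.188.6.128/25


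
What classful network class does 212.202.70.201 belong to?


First octet: 212
Binary: 11010100
110xxxxx -> Class C (192-223)
Class C, default mask 255.255.255.0 (/24)


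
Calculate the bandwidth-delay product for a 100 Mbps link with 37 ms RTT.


BDP = bandwidth * RTT
= 100 Mbps * 37 ms
= 100 * 1e6 * 37 / 1000 bits
= 3700000 bits
= 462500 bytes
= 451.6602 KB
BDP = 3700000 bits (462500 bytes)


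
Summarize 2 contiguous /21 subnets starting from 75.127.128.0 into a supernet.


Original prefix: /21
Number of subnets: 2 = 2^1
New prefix = 21 - 1 = 20
Supernet: 75.127.128.0/20


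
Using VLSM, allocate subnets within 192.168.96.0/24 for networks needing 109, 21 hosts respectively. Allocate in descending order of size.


109 hosts -> /25 (126 usable): 192.168.96.0/25
21 hosts -> /27 (30 usable): 192.168.96.128/27
Allocation: 192.168.96.0/25 (109 hosts, 126 usable); 192.168.96.128/27 (21 hosts, 30 usable)


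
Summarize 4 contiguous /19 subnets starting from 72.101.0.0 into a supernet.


Original prefix: /19
Number of subnets: 4 = 2^2
New prefix = 19 - 2 = 17
Supernet: 72.101.0.0/17


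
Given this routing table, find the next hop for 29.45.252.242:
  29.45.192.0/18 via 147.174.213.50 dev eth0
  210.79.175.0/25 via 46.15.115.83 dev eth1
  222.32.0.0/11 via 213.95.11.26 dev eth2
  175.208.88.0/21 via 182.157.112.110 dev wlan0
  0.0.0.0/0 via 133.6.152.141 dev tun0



Longest prefix match for 29.45.252.242:
  /18 29.45.192.0: MATCH
  /25 210.79.175.0: no
  /11 222.32.0.0: no
  /21 175.208.88.0: no
  /0 0.0.0.0: MATCH
Selected: next-hop 147.174.213.50 via eth0 (matched /18)


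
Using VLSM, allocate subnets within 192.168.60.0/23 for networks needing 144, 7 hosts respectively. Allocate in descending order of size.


144 hosts -> /24 (254 usable): 192.168.60.0/24
7 hosts -> /28 (14 usable): 192.168.61.0/28
Allocation: 192.168.60.0/24 (144 hosts, 254 usable); 192.168.61.0/28 (7 hosts, 14 usable)


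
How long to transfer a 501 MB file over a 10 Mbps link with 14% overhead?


Effective throughput = 10 * (1 - 14/100) = 8.6 Mbps
File size in Mb = 501 * 8 = 4008 Mb
Time = 4008 / 8.6
Time = 466.0465 seconds


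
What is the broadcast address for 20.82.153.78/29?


Network: 20.82.153.72/29
Host bits = 3
Set all host bits to 1:
Broadcast: 20.82.153.79


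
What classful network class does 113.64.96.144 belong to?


First octet: 113
Binary: 01110001
0xxxxxxx -> Class A (1-126)
Class A, default mask 255.0.0.0 (/8)


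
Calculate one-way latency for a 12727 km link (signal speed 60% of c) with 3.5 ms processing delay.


Speed = 0.6 * 3e5 km/s = 180000 km/s
Propagation delay = 12727 / 180000 = 0.0707 s = 70.7056 ms
Processing delay = 3.5 ms
Total one-way latency = 74.2056 ms


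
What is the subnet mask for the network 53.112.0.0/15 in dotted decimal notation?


/15 means 15 network bits, 17 host bits
Binary: 11111111111111100000000000000000
Mask: 255.254.0.0


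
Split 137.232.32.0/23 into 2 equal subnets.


New prefix = 23 + 1 = 24
Each subnet has 256 addresses
  137.232.32.0/24
  137.232.33.0/24
Subnets: 137.232.32.0/24, 137.232.33.0/24


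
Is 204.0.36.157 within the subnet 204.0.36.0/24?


Subnet network: 204.0.36.0
Test IP AND mask: 204.0.36.0
Yes, 204.0.36.157 is in 204.0.36.0/24


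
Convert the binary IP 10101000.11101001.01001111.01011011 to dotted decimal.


10101000 = 168
11101001 = 233
01001111 = 79
01011011 = 91
IP: 168.233.79.91


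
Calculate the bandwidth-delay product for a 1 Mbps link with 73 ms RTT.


BDP = bandwidth * RTT
= 1 Mbps * 73 ms
= 1 * 1e6 * 73 / 1000 bits
= 73000 bits
= 9125 bytes
= 8.9111 KB
BDP = 73000 bits (9125 bytes)


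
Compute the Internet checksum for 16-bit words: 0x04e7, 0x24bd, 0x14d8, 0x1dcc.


Sum all words (with carry folding):
+ 0x04e7 = 0x04e7
+ 0x24bd = 0x29a4
+ 0x14d8 = 0x3e7c
+ 0x1dcc = 0x5c48
One's complement: ~0x5c48
Checksum = 0xa3b7


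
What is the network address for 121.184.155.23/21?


IP:   01111001.10111000.10011011.00010111
Mask: 11111111.11111111.11111000.00000000
AND operation:
Net:  01111001.10111000.10011000.00000000
Network: 121.184.152.0/21


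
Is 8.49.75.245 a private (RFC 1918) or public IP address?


RFC 1918 private ranges:
  10.0.0.0/8 (10.0.0.0 - 10.255.255.255)
  172.16.0.0/12 (172.16.0.0 - 172.31.255.255)
  192.168.0.0/16 (192.168.0.0 - 192.168.255.255)
Public (not in any RFC 1918 range)


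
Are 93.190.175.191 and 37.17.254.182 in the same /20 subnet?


Mask: 255.255.240.0
93.190.175.191 AND mask = 93.190.160.0
37.17.254.182 AND mask = 37.17.240.0
No, different subnets (93.190.160.0 vs 37.17.240.0)


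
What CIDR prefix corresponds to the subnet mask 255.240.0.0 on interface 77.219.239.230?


Binary: 11111111.11110000.00000000.00000000
Count leading 1s
Prefix: /12


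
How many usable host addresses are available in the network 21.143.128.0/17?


Host bits = 32 - 17 = 15
Total addresses = 2^15 = 32768
Usable = total - 2 (network and broadcast)
Usable hosts: 32766


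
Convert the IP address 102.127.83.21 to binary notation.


102 = 01100110
127 = 01111111
83 = 01010011
21 = 00010101
Binary: 01100110.01111111.01010011.00010101


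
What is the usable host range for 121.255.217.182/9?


Network: 121.128.0.0
Broadcast: 121.255.255.255
First usable = network + 1
Last usable = broadcast - 1
Range: 121.128.0.1 to 121.255.255.254


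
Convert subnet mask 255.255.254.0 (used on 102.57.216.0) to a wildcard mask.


Subnet mask: 255.255.254.0
Wildcard = 255.255.255.255 - subnet mask
255 - 255 = 0
255 - 255 = 0
255 - 254 = 1
255 - 0 = 255
Wildcard: 0.0.1.255


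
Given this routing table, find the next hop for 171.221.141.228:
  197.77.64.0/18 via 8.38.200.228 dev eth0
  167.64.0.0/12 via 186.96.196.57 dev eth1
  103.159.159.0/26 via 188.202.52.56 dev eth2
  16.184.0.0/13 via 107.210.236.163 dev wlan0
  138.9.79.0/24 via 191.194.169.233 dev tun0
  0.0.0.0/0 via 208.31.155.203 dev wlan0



Longest prefix match for 171.221.141.228:
  /18 197.77.64.0: no
  /12 167.64.0.0: no
  /26 103.159.159.0: no
  /13 16.184.0.0: no
  /24 138.9.79.0: no
  /0 0.0.0.0: MATCH
Selected: next-hop 208.31.155.203 via wlan0 (matched /0)


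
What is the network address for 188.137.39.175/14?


IP:   10111100.10001001.00100111.10101111
Mask: 11111111.11111100.00000000.00000000
AND operation:
Net:  10111100.10001000.00000000.00000000
Network: 188.136.0.0/14


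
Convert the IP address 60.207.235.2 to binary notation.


60 = 00111100
207 = 11001111
235 = 11101011
2 = 00000010
Binary: 00111100.11001111.11101011.00000010


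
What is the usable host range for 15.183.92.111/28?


Network: 15.183.92.96
Broadcast: 15.183.92.111
First usable = network + 1
Last usable = broadcast - 1
Range: 15.183.92.97 to 15.183.92.110


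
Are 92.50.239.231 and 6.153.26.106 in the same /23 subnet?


Mask: 255.255.254.0
92.50.239.231 AND mask = 92.50.238.0
6.153.26.106 AND mask = 6.153.26.0
No, different subnets (92.50.238.0 vs 6.153.26.0)


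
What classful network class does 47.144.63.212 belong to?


First octet: 47
Binary: 00101111
0xxxxxxx -> Class A (1-126)
Class A, default mask 255.0.0.0 (/8)


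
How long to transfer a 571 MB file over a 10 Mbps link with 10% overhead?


Effective throughput = 10 * (1 - 10/100) = 9 Mbps
File size in Mb = 571 * 8 = 4568 Mb
Time = 4568 / 9
Time = 507.5556 seconds


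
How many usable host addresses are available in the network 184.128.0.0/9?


Host bits = 32 - 9 = 23
Total addresses = 2^23 = 8388608
Usable = total - 2 (network and broadcast)
Usable hosts: 8388606


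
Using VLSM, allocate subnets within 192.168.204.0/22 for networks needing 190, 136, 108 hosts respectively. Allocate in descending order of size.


190 hosts -> /24 (254 usable): 192.168.204.0/24
136 hosts -> /24 (254 usable): 192.168.205.0/24
108 hosts -> /25 (126 usable): 192.168.206.0/25
Allocation: 192.168.204.0/24 (190 hosts, 254 usable); 192.168.205.0/24 (136 hosts, 254 usable); 192.168.206.0/25 (108 hosts, 126 usable)


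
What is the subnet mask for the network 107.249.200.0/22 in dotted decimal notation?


/22 means 22 network bits, 10 host bits
Binary: 11111111111111111111110000000000
Mask: 255.255.252.0


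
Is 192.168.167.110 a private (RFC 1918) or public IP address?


RFC 1918 private ranges:
  10.0.0.0/8 (10.0.0.0 - 10.255.255.255)
  172.16.0.0/12 (172.16.0.0 - 172.31.255.255)
  192.168.0.0/16 (192.168.0.0 - 192.168.255.255)
Private (in 192.168.0.0/16)


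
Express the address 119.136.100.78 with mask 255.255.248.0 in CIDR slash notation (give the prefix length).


Binary: 11111111.11111111.11111000.00000000
Count leading 1s
Prefix: /21


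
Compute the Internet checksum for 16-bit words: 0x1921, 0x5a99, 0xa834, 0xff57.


Sum all words (with carry folding):
+ 0x1921 = 0x1921
+ 0x5a99 = 0x73ba
+ 0xa834 = 0x1bef
+ 0xff57 = 0x1b47
One's complement: ~0x1b47
Checksum = 0xe4b8


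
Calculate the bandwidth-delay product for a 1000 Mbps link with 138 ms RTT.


BDP = bandwidth * RTT
= 1000 Mbps * 138 ms
= 1000 * 1e6 * 138 / 1000 bits
= 138000000 bits
= 17250000 bytes
= 16845.7031 KB
BDP = 138000000 bits (17250000 bytes)


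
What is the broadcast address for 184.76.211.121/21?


Network: 184.76.208.0/21
Host bits = 11
Set all host bits to 1:
Broadcast: 184.76.215.255


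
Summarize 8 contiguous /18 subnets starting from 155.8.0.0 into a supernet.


Original prefix: /18
Number of subnets: 8 = 2^3
New prefix = 18 - 3 = 15
Supernet: 155.8.0.0/15


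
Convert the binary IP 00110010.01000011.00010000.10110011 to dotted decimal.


00110010 = 50
01000011 = 67
00010000 = 16
10110011 = 179
IP: 50.67.16.179


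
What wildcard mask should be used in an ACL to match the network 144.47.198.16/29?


Subnet mask: 255.255.255.248
Wildcard = 255.255.255.255 - subnet mask
255 - 255 = 0
255 - 255 = 0
255 - 255 = 0
255 - 248 = 7
Wildcard: 0.0.0.7


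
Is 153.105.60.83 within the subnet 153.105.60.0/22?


Subnet network: 153.105.60.0
Test IP AND mask: 153.105.60.0
Yes, 153.105.60.83 is in 153.105.60.0/22


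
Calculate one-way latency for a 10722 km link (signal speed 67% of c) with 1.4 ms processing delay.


Speed = 0.67 * 3e5 km/s = 201000 km/s
Propagation delay = 10722 / 201000 = 0.0533 s = 53.3433 ms
Processing delay = 1.4 ms
Total one-way latency = 54.7433 ms


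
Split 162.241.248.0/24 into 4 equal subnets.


New prefix = 24 + 2 = 26
Each subnet has 64 addresses
  162.241.248.0/26
  162.241.248.64/26
  162.241.248.128/26
  162.241.248.192/26
Subnets: 162.241.248.0/26, 162.241.248.64/26, 162.241.248.128/26, 162.241.248.192/26


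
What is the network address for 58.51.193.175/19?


IP:   00111010.00110011.11000001.10101111
Mask: 11111111.11111111.11100000.00000000
AND operation:
Net:  00111010.00110011.11000000.00000000
Network: 58.51.192.0/19


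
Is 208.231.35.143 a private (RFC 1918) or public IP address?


RFC 1918 private ranges:
  10.0.0.0/8 (10.0.0.0 - 10.255.255.255)
  172.16.0.0/12 (172.16.0.0 - 172.31.255.255)
  192.168.0.0/16 (192.168.0.0 - 192.168.255.255)
Public (not in any RFC 1918 range)


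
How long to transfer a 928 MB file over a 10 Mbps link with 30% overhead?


Effective throughput = 10 * (1 - 30/100) = 7 Mbps
File size in Mb = 928 * 8 = 7424 Mb
Time = 7424 / 7
Time = 1060.5714 seconds
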